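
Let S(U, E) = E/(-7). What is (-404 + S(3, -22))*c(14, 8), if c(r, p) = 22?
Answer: -61732/7 ≈ -8818.9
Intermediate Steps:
S(U, E) = -E/7 (S(U, E) = E*(-1/7) = -E/7)
(-404 + S(3, -22))*c(14, 8) = (-404 - 1/7*(-22))*22 = (-404 + 22/7)*22 = -2806/7*22 = -61732/7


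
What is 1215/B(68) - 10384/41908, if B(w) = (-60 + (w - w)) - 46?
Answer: -13004731/1110562 ≈ -11.710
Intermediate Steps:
B(w) = -106 (B(w) = (-60 + 0) - 46 = -60 - 46 = -106)
1215/B(68) - 10384/41908 = 1215/(-106) - 10384/41908 = 1215*(-1/106) - 10384*1/41908 = -1215/106 - 2596/10477 = -13004731/1110562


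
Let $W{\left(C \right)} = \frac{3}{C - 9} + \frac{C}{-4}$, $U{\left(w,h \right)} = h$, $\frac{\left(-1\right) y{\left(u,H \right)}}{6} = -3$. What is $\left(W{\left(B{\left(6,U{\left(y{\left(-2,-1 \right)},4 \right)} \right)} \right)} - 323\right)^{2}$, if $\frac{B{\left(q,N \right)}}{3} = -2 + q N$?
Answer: $\frac{166384201}{1444} \approx 1.1522 \cdot 10^{5}$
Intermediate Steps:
$y{\left(u,H \right)} = 18$ ($y{\left(u,H \right)} = \left(-6\right) \left(-3\right) = 18$)
$B{\left(q,N \right)} = -6 + 3 N q$ ($B{\left(q,N \right)} = 3 \left(-2 + q N\right) = 3 \left(-2 + N q\right) = -6 + 3 N q$)
$W{\left(C \right)} = \frac{3}{-9 + C} - \frac{C}{4}$ ($W{\left(C \right)} = \frac{3}{-9 + C} + C \left(- \frac{1}{4}\right) = \frac{3}{-9 + C} - \frac{C}{4}$)
$\left(W{\left(B{\left(6,U{\left(y{\left(-2,-1 \right)},4 \right)} \right)} \right)} - 323\right)^{2} = \left(\frac{12 - \left(-6 + 3 \cdot 4 \cdot 6\right)^{2} + 9 \left(-6 + 3 \cdot 4 \cdot 6\right)}{4 \left(-9 - \left(6 - 72\right)\right)} - 323\right)^{2} = \left(\frac{12 - \left(-6 + 72\right)^{2} + 9 \left(-6 + 72\right)}{4 \left(-9 + \left(-6 + 72\right)\right)} - 323\right)^{2} = \left(\frac{12 - 66^{2} + 9 \cdot 66}{4 \left(-9 + 66\right)} - 323\right)^{2} = \left(\frac{12 - 4356 + 594}{4 \cdot 57} - 323\right)^{2} = \left(\frac{1}{4} \cdot \frac{1}{57} \left(12 - 4356 + 594\right) - 323\right)^{2} = \left(\frac{1}{4} \cdot \frac{1}{57} \left(-3750\right) - 323\right)^{2} = \left(- \frac{625}{38} - 323\right)^{2} = \left(- \frac{12899}{38}\right)^{2} = \frac{166384201}{1444}$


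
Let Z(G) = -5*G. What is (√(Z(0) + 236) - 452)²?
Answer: 204540 - 1808*√59 ≈ 1.9065e+5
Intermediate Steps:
(√(Z(0) + 236) - 452)² = (√(-5*0 + 236) - 452)² = (√(0 + 236) - 452)² = (√236 - 452)² = (2*√59 - 452)² = (-452 + 2*√59)²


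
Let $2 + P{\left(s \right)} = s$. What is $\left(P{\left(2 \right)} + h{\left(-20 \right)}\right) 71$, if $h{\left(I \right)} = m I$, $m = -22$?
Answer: $31240$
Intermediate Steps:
$h{\left(I \right)} = - 22 I$
$P{\left(s \right)} = -2 + s$
$\left(P{\left(2 \right)} + h{\left(-20 \right)}\right) 71 = \left(\left(-2 + 2\right) - -440\right) 71 = \left(0 + 440\right) 71 = 440 \cdot 71 = 31240$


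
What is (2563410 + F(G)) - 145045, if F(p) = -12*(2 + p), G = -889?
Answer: 2429009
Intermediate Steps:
F(p) = -24 - 12*p
(2563410 + F(G)) - 145045 = (2563410 + (-24 - 12*(-889))) - 145045 = (2563410 + (-24 + 10668)) - 145045 = (2563410 + 10644) - 145045 = 2574054 - 145045 = 2429009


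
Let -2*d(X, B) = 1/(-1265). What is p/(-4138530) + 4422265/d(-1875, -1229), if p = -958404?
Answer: 7717206869699484/689755 ≈ 1.1188e+10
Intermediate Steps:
d(X, B) = 1/2530 (d(X, B) = -½/(-1265) = -½*(-1/1265) = 1/2530)
p/(-4138530) + 4422265/d(-1875, -1229) = -958404/(-4138530) + 4422265/(1/2530) = -958404*(-1/4138530) + 4422265*2530 = 159734/689755 + 11188330450 = 7717206869699484/689755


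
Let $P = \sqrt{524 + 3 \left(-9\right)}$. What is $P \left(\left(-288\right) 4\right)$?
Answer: $- 1152 \sqrt{497} \approx -25682.0$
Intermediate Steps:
$P = \sqrt{497}$ ($P = \sqrt{524 - 27} = \sqrt{497} \approx 22.293$)
$P \left(\left(-288\right) 4\right) = \sqrt{497} \left(\left(-288\right) 4\right) = \sqrt{497} \left(-1152\right) = - 1152 \sqrt{497}$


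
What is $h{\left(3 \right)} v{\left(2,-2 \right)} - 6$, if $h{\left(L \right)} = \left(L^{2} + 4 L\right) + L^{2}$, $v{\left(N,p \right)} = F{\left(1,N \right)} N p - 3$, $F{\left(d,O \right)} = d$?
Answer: $-216$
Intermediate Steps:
$v{\left(N,p \right)} = -3 + N p$ ($v{\left(N,p \right)} = 1 N p - 3 = N p - 3 = -3 + N p$)
$h{\left(L \right)} = 2 L^{2} + 4 L$
$h{\left(3 \right)} v{\left(2,-2 \right)} - 6 = 2 \cdot 3 \left(2 + 3\right) \left(-3 + 2 \left(-2\right)\right) - 6 = 2 \cdot 3 \cdot 5 \left(-3 - 4\right) - 6 = 30 \left(-7\right) - 6 = -210 - 6 = -216$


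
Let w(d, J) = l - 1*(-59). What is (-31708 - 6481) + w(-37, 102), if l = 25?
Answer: -38105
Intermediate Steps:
w(d, J) = 84 (w(d, J) = 25 - 1*(-59) = 25 + 59 = 84)
(-31708 - 6481) + w(-37, 102) = (-31708 - 6481) + 84 = -38189 + 84 = -38105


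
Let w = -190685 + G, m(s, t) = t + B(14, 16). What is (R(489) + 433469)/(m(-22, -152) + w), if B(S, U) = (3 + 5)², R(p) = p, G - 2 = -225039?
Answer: -216979/207905 ≈ -1.0436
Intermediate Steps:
G = -225037 (G = 2 - 225039 = -225037)
B(S, U) = 64 (B(S, U) = 8² = 64)
m(s, t) = 64 + t (m(s, t) = t + 64 = 64 + t)
w = -415722 (w = -190685 - 225037 = -415722)
(R(489) + 433469)/(m(-22, -152) + w) = (489 + 433469)/((64 - 152) - 415722) = 433958/(-88 - 415722) = 433958/(-415810) = 433958*(-1/415810) = -216979/207905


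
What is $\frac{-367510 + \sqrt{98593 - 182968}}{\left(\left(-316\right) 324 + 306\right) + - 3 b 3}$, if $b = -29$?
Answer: $\frac{367510}{101817} - \frac{25 i \sqrt{15}}{33939} \approx 3.6095 - 0.0028529 i$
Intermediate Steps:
$\frac{-367510 + \sqrt{98593 - 182968}}{\left(\left(-316\right) 324 + 306\right) + - 3 b 3} = \frac{-367510 + \sqrt{98593 - 182968}}{\left(\left(-316\right) 324 + 306\right) + \left(-3\right) \left(-29\right) 3} = \frac{-367510 + \sqrt{-84375}}{\left(-102384 + 306\right) + 87 \cdot 3} = \frac{-367510 + 75 i \sqrt{15}}{-102078 + 261} = \frac{-367510 + 75 i \sqrt{15}}{-101817} = \left(-367510 + 75 i \sqrt{15}\right) \left(- \frac{1}{101817}\right) = \frac{367510}{101817} - \frac{25 i \sqrt{15}}{33939}$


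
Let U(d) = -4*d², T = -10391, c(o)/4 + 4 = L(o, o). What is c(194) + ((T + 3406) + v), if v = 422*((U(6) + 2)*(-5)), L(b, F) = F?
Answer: 293395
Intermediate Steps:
c(o) = -16 + 4*o
v = 299620 (v = 422*((-4*6² + 2)*(-5)) = 422*((-4*36 + 2)*(-5)) = 422*((-144 + 2)*(-5)) = 422*(-142*(-5)) = 422*710 = 299620)
c(194) + ((T + 3406) + v) = (-16 + 4*194) + ((-10391 + 3406) + 299620) = (-16 + 776) + (-6985 + 299620) = 760 + 292635 = 293395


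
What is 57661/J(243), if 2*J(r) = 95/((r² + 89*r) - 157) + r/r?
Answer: 4642806059/40307 ≈ 1.1519e+5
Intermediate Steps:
J(r) = ½ + 95/(2*(-157 + r² + 89*r)) (J(r) = (95/((r² + 89*r) - 157) + r/r)/2 = (95/(-157 + r² + 89*r) + 1)/2 = (1 + 95/(-157 + r² + 89*r))/2 = ½ + 95/(2*(-157 + r² + 89*r)))
57661/J(243) = 57661/(((-62 + 243² + 89*243)/(2*(-157 + 243² + 89*243)))) = 57661/(((-62 + 59049 + 21627)/(2*(-157 + 59049 + 21627)))) = 57661/(((½)*80614/80519)) = 57661/(((½)*(1/80519)*80614)) = 57661/(40307/80519) = 57661*(80519/40307) = 4642806059/40307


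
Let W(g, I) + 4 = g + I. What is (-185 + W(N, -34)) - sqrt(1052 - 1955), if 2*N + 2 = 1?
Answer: -447/2 - I*sqrt(903) ≈ -223.5 - 30.05*I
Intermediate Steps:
N = -1/2 (N = -1 + (1/2)*1 = -1 + 1/2 = -1/2 ≈ -0.50000)
W(g, I) = -4 + I + g (W(g, I) = -4 + (g + I) = -4 + (I + g) = -4 + I + g)
(-185 + W(N, -34)) - sqrt(1052 - 1955) = (-185 + (-4 - 34 - 1/2)) - sqrt(1052 - 1955) = (-185 - 77/2) - sqrt(-903) = -447/2 - I*sqrt(903)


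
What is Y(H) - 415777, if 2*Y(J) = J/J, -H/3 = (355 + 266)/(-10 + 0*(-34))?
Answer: -831553/2 ≈ -4.1578e+5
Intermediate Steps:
H = 1863/10 (H = -3*(355 + 266)/(-10 + 0*(-34)) = -1863/(-10 + 0) = -1863/(-10) = -1863*(-1)/10 = -3*(-621/10) = 1863/10 ≈ 186.30)
Y(J) = ½ (Y(J) = (J/J)/2 = (½)*1 = ½)
Y(H) - 415777 = ½ - 415777 = -831553/2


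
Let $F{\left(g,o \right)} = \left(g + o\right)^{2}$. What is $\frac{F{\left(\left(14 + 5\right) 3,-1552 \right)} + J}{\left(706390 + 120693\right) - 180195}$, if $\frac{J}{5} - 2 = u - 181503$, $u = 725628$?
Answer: $\frac{1238915}{161722} \approx 7.6608$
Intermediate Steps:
$J = 2720635$ ($J = 10 + 5 \left(725628 - 181503\right) = 10 + 5 \cdot 544125 = 10 + 2720625 = 2720635$)
$\frac{F{\left(\left(14 + 5\right) 3,-1552 \right)} + J}{\left(706390 + 120693\right) - 180195} = \frac{\left(\left(14 + 5\right) 3 - 1552\right)^{2} + 2720635}{\left(706390 + 120693\right) - 180195} = \frac{\left(19 \cdot 3 - 1552\right)^{2} + 2720635}{827083 - 180195} = \frac{\left(57 - 1552\right)^{2} + 2720635}{646888} = \left(\left(-1495\right)^{2} + 2720635\right) \frac{1}{646888} = \left(2235025 + 2720635\right) \frac{1}{646888} = 4955660 \cdot \frac{1}{646888} = \frac{1238915}{161722}$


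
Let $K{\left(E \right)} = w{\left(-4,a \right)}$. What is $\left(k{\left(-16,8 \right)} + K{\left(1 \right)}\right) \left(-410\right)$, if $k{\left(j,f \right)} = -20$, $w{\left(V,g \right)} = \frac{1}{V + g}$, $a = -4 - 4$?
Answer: $\frac{49405}{6} \approx 8234.2$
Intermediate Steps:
$a = -8$
$K{\left(E \right)} = - \frac{1}{12}$ ($K{\left(E \right)} = \frac{1}{-4 - 8} = \frac{1}{-12} = - \frac{1}{12}$)
$\left(k{\left(-16,8 \right)} + K{\left(1 \right)}\right) \left(-410\right) = \left(-20 - \frac{1}{12}\right) \left(-410\right) = \left(- \frac{241}{12}\right) \left(-410\right) = \frac{49405}{6}$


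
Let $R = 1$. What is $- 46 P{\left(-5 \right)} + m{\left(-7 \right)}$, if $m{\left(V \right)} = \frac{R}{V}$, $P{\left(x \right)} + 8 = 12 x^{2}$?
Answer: $- \frac{94025}{7} \approx -13432.0$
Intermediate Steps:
$P{\left(x \right)} = -8 + 12 x^{2}$
$m{\left(V \right)} = \frac{1}{V}$ ($m{\left(V \right)} = 1 \frac{1}{V} = \frac{1}{V}$)
$- 46 P{\left(-5 \right)} + m{\left(-7 \right)} = - 46 \left(-8 + 12 \left(-5\right)^{2}\right) + \frac{1}{-7} = - 46 \left(-8 + 12 \cdot 25\right) - \frac{1}{7} = - 46 \left(-8 + 300\right) - \frac{1}{7} = \left(-46\right) 292 - \frac{1}{7} = -13432 - \frac{1}{7} = - \frac{94025}{7}$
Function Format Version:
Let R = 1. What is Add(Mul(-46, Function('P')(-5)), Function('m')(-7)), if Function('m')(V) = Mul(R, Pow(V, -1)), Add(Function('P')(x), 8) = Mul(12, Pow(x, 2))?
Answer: Rational(-94025, 7) ≈ -13432.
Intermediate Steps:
Function('P')(x) = Add(-8, Mul(12, Pow(x, 2)))
Function('m')(V) = Pow(V, -1) (Function('m')(V) = Mul(1, Pow(V, -1)) = Pow(V, -1))
Add(Mul(-46, Function('P')(-5)), Function('m')(-7)) = Add(Mul(-46, Add(-8, Mul(12, Pow(-5, 2)))), Pow(-7, -1)) = Add(Mul(-46, Add(-8, Mul(12, 25))), Rational(-1, 7)) = Add(Mul(-46, Add(-8, 300)), Rational(-1, 7)) = Add(Mul(-46, 292), Rational(-1, 7)) = Add(-13432, Rational(-1, 7)) = Rational(-94025, 7)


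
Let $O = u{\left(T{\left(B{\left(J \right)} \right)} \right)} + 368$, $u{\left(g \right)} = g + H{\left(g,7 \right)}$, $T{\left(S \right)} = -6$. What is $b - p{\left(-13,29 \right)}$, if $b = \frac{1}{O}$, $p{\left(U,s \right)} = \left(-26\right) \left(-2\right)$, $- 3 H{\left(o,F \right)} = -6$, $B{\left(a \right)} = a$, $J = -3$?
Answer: $- \frac{18927}{364} \approx -51.997$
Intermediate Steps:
$H{\left(o,F \right)} = 2$ ($H{\left(o,F \right)} = \left(- \frac{1}{3}\right) \left(-6\right) = 2$)
$p{\left(U,s \right)} = 52$
$u{\left(g \right)} = 2 + g$ ($u{\left(g \right)} = g + 2 = 2 + g$)
$O = 364$ ($O = \left(2 - 6\right) + 368 = -4 + 368 = 364$)
$b = \frac{1}{364} \approx 0.0027473$
$b - p{\left(-13,29 \right)} = \frac{1}{364} - 52 = - \frac{18927}{364}$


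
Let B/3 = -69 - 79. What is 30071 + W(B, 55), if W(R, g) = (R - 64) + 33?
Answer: 29596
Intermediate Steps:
B = -444 (B = 3*(-69 - 79) = 3*(-148) = -444)
W(R, g) = -31 + R (W(R, g) = (-64 + R) + 33 = -31 + R)
30071 + W(B, 55) = 30071 + (-31 - 444) = 30071 - 475 = 29596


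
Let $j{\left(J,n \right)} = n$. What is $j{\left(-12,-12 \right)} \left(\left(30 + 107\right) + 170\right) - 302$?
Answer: $-3986$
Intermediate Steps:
$j{\left(-12,-12 \right)} \left(\left(30 + 107\right) + 170\right) - 302 = - 12 \left(\left(30 + 107\right) + 170\right) - 302 = - 12 \left(137 + 170\right) - 302 = \left(-12\right) 307 - 302 = -3684 - 302 = -3986$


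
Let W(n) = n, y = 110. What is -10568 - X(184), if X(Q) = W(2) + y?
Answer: -10680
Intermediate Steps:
X(Q) = 112 (X(Q) = 2 + 110 = 112)
-10568 - X(184) = -10568 - 1*112 = -10568 - 112 = -10680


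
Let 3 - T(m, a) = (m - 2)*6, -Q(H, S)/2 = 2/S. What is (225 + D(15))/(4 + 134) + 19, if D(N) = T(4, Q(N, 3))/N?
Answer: 2372/115 ≈ 20.626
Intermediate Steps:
Q(H, S) = -4/S
T(m, a) = 15 - 6*m (T(m, a) = 3 - (m - 2)*6 = 3 - (-2 + m)*6 = 3 - (-12 + 6*m) = 3 + (12 - 6*m) = 15 - 6*m)
D(N) = -9/N (D(N) = (15 - 6*4)/N = (15 - 24)/N = -9/N)
(225 + D(15))/(4 + 134) + 19 = (225 - 9/15)/(4 + 134) + 19 = (225 - 9*1/15)/138 + 19 = (225 - 3/5)*(1/138) + 19 = (1122/5)*(1/138) + 19 = 187/115 + 19 = 2372/115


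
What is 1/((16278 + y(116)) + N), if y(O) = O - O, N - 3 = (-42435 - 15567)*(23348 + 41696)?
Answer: -1/3772665807 ≈ -2.6506e-10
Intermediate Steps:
N = -3772682085 (N = 3 + (-42435 - 15567)*(23348 + 41696) = 3 - 58002*65044 = 3 - 3772682088 = -3772682085)
y(O) = 0
1/((16278 + y(116)) + N) = 1/((16278 + 0) - 3772682085) = 1/(16278 - 3772682085) = 1/(-3772665807) = -1/3772665807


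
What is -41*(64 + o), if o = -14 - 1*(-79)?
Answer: -5289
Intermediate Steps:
o = 65 (o = -14 + 79 = 65)
-41*(64 + o) = -41*(64 + 65) = -41*129 = -5289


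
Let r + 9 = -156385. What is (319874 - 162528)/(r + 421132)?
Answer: 78673/132369 ≈ 0.59435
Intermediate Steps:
r = -156394 (r = -9 - 156385 = -156394)
(319874 - 162528)/(r + 421132) = (319874 - 162528)/(-156394 + 421132) = 157346/264738 = 157346*(1/264738) = 78673/132369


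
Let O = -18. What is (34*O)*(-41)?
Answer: 25092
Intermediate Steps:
(34*O)*(-41) = (34*(-18))*(-41) = -612*(-41) = 25092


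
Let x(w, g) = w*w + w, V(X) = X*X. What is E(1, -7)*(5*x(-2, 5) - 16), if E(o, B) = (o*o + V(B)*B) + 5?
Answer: 2022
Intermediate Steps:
V(X) = X**2
x(w, g) = w + w**2 (x(w, g) = w**2 + w = w + w**2)
E(o, B) = 5 + B**3 + o**2 (E(o, B) = (o*o + B**2*B) + 5 = (o**2 + B**3) + 5 = (B**3 + o**2) + 5 = 5 + B**3 + o**2)
E(1, -7)*(5*x(-2, 5) - 16) = (5 + (-7)**3 + 1**2)*(5*(-2*(1 - 2)) - 16) = (5 - 343 + 1)*(5*(-2*(-1)) - 16) = -337*(5*2 - 16) = -337*(10 - 16) = -337*(-6) = 2022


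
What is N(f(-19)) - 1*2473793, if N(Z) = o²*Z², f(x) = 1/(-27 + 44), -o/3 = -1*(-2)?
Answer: -714926141/289 ≈ -2.4738e+6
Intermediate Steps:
o = -6 (o = -(-3)*(-2) = -3*2 = -6)
f(x) = 1/17
N(Z) = 36*Z² (N(Z) = (-6)²*Z² = 36*Z²)
N(f(-19)) - 1*2473793 = 36*(1/17)² - 1*2473793 = 36*(1/289) - 2473793 = 36/289 - 2473793 = -714926141/289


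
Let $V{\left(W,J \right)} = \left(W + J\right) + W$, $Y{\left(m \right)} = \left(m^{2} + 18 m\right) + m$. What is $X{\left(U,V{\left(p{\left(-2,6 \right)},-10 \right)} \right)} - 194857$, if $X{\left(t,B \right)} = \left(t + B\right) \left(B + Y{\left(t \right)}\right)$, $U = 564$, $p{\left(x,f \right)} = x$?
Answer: $180644043$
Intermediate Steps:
$Y{\left(m \right)} = m^{2} + 19 m$
$V{\left(W,J \right)} = J + 2 W$ ($V{\left(W,J \right)} = \left(J + W\right) + W = J + 2 W$)
$X{\left(t,B \right)} = \left(B + t\right) \left(B + t \left(19 + t\right)\right)$ ($X{\left(t,B \right)} = \left(t + B\right) \left(B + t \left(19 + t\right)\right) = \left(B + t\right) \left(B + t \left(19 + t\right)\right)$)
$X{\left(U,V{\left(p{\left(-2,6 \right)},-10 \right)} \right)} - 194857 = \left(\left(-10 + 2 \left(-2\right)\right)^{2} + \left(-10 + 2 \left(-2\right)\right) 564 + 564^{2} \left(19 + 564\right) + \left(-10 + 2 \left(-2\right)\right) 564 \left(19 + 564\right)\right) - 194857 = \left(\left(-10 - 4\right)^{2} + \left(-10 - 4\right) 564 + 318096 \cdot 583 + \left(-10 - 4\right) 564 \cdot 583\right) - 194857 = \left(\left(-14\right)^{2} - 7896 + 185449968 - 7896 \cdot 583\right) - 194857 = \left(196 - 7896 + 185449968 - 4603368\right) - 194857 = 180838900 - 194857 = 180644043$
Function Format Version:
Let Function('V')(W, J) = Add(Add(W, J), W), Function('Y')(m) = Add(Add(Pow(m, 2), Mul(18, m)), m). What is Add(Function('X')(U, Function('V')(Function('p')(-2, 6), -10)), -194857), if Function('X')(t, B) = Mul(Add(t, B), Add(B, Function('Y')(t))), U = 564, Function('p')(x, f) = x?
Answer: 180644043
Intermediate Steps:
Function('Y')(m) = Add(Pow(m, 2), Mul(19, m))
Function('V')(W, J) = Add(J, Mul(2, W)) (Function('V')(W, J) = Add(Add(J, W), W) = Add(J, Mul(2, W)))
Function('X')(t, B) = Mul(Add(B, t), Add(B, Mul(t, Add(19, t)))) (Function('X')(t, B) = Mul(Add(t, B), Add(B, Mul(t, Add(19, t)))) = Mul(Add(B, t), Add(B, Mul(t, Add(19, t)))))
Add(Function('X')(U, Function('V')(Function('p')(-2, 6), -10)), -194857) = Add(Add(Pow(Add(-10, Mul(2, -2)), 2), Mul(Add(-10, Mul(2, -2)), 564), Mul(Pow(564, 2), Add(19, 564)), Mul(Add(-10, Mul(2, -2)), 564, Add(19, 564))), -194857) = Add(Add(Pow(Add(-10, -4), 2), Mul(Add(-10, -4), 564), Mul(318096, 583), Mul(Add(-10, -4), 564, 583)), -194857) = Add(Add(Pow(-14, 2), Mul(-14, 564), 185449968, Mul(-14, 564, 583)), -194857) = Add(Add(196, -7896, 185449968, -4603368), -194857) = Add(180838900, -194857) = 180644043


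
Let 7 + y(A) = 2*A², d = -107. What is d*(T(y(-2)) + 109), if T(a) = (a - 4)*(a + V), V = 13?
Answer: -7169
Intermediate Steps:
y(A) = -7 + 2*A²
T(a) = (-4 + a)*(13 + a) (T(a) = (a - 4)*(a + 13) = (-4 + a)*(13 + a))
d*(T(y(-2)) + 109) = -107*((-52 + (-7 + 2*(-2)²)² + 9*(-7 + 2*(-2)²)) + 109) = -107*((-52 + (-7 + 2*4)² + 9*(-7 + 2*4)) + 109) = -107*((-52 + (-7 + 8)² + 9*(-7 + 8)) + 109) = -107*((-52 + 1² + 9*1) + 109) = -107*((-52 + 1 + 9) + 109) = -107*(-42 + 109) = -107*67 = -7169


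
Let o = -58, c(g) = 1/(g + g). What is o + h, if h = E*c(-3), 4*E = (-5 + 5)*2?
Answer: -58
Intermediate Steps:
E = 0 (E = ((-5 + 5)*2)/4 = (0*2)/4 = (¼)*0 = 0)
c(g) = 1/(2*g)
h = 0 (h = 0*((½)/(-3)) = 0*((½)*(-⅓)) = 0*(-⅙) = 0)
o + h = -58 + 0 = -58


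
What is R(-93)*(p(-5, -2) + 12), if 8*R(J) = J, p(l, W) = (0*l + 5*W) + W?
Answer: 0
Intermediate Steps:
p(l, W) = 6*W (p(l, W) = (0 + 5*W) + W = 5*W + W = 6*W)
R(J) = J/8
R(-93)*(p(-5, -2) + 12) = ((⅛)*(-93))*(6*(-2) + 12) = -93*(-12 + 12)/8 = -93/8*0 = 0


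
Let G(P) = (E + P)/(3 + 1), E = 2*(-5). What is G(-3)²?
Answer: 169/16 ≈ 10.563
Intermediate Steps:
E = -10
G(P) = -5/2 + P/4 (G(P) = (-10 + P)/(3 + 1) = (-10 + P)/4 = (-10 + P)*(¼) = -5/2 + P/4)
G(-3)² = (-5/2 + (¼)*(-3))² = (-5/2 - ¾)² = (-13/4)² = 169/16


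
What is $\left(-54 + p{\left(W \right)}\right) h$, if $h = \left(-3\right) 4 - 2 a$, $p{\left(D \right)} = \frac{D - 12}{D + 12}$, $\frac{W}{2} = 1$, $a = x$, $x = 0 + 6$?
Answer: $\frac{9192}{7} \approx 1313.1$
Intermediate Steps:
$x = 6$
$a = 6$
$W = 2$ ($W = 2 \cdot 1 = 2$)
$p{\left(D \right)} = \frac{-12 + D}{12 + D}$
$h = -24$ ($h = \left(-3\right) 4 - 12 = -12 - 12 = -24$)
$\left(-54 + p{\left(W \right)}\right) h = \left(-54 + \frac{-12 + 2}{12 + 2}\right) \left(-24\right) = \left(-54 + \frac{1}{14} \left(-10\right)\right) \left(-24\right) = \left(-54 - \frac{5}{7}\right) \left(-24\right) = \left(- \frac{383}{7}\right) \left(-24\right) = \frac{9192}{7}$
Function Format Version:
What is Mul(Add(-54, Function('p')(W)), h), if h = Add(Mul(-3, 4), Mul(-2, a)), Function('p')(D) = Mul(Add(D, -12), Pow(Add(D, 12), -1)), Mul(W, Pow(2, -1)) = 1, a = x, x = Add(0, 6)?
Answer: Rational(9192, 7) ≈ 1313.1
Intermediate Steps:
x = 6
a = 6
W = 2 (W = Mul(2, 1) = 2)
Function('p')(D) = Mul(Pow(Add(12, D), -1), Add(-12, D)) (Function('p')(D) = Mul(Add(-12, D), Pow(Add(12, D), -1)) = Mul(Pow(Add(12, D), -1), Add(-12, D)))
h = -24 (h = Add(Mul(-3, 4), Mul(-2, 6)) = Add(-12, -12) = -24)
Mul(Add(-54, Function('p')(W)), h) = Mul(Add(-54, Mul(Pow(Add(12, 2), -1), Add(-12, 2))), -24) = Mul(Add(-54, Mul(Pow(14, -1), -10)), -24) = Mul(Add(-54, Mul(Rational(1, 14), -10)), -24) = Mul(Add(-54, Rational(-5, 7)), -24) = Mul(Rational(-383, 7), -24) = Rational(9192, 7)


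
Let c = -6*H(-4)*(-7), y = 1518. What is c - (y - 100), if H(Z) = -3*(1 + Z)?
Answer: -1040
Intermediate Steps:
H(Z) = -3 - 3*Z
c = 378 (c = -6*(-3 - 3*(-4))*(-7) = -6*(-3 + 12)*(-7) = -6*9*(-7) = -54*(-7) = 378)
c - (y - 100) = 378 - (1518 - 100) = 378 - 1*1418 = 378 - 1418 = -1040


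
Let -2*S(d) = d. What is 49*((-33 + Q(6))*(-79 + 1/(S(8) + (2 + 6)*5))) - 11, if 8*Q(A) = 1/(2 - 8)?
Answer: 220782587/1728 ≈ 1.2777e+5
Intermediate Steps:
S(d) = -d/2
Q(A) = -1/48 (Q(A) = 1/(8*(2 - 8)) = (1/8)/(-6) = (1/8)*(-1/6) = -1/48)
49*((-33 + Q(6))*(-79 + 1/(S(8) + (2 + 6)*5))) - 11 = 49*((-33 - 1/48)*(-79 + 1/(-1/2*8 + (2 + 6)*5))) - 11 = 49*(-1585*(-79 + 1/(-4 + 8*5))/48) - 11 = 49*(-1585*(-79 + 1/(-4 + 40))/48) - 11 = 49*(-1585*(-79 + 1/36)/48) - 11 = 49*(-1585/48*(-2843/36)) - 11 = 49*(4506155/1728) - 11 = 220801595/1728 - 11 = 220782587/1728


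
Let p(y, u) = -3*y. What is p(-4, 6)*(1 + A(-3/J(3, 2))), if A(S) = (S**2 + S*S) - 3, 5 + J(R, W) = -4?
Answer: -64/3 ≈ -21.333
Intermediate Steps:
J(R, W) = -9 (J(R, W) = -5 - 4 = -9)
A(S) = -3 + 2*S**2 (A(S) = (S**2 + S**2) - 3 = 2*S**2 - 3 = -3 + 2*S**2)
p(-4, 6)*(1 + A(-3/J(3, 2))) = (-3*(-4))*(1 + (-3 + 2*(-3/(-9))**2)) = 12*(1 + (-3 + 2*(-3*(-1/9))**2)) = 12*(1 + (-3 + 2*(1/3)**2)) = 12*(1 + (-3 + 2*(1/9))) = 12*(1 + (-3 + 2/9)) = 12*(1 - 25/9) = 12*(-16/9) = -64/3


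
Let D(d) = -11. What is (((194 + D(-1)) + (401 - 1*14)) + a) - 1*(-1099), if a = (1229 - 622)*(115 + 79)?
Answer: 119427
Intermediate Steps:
a = 117758 (a = 607*194 = 117758)
(((194 + D(-1)) + (401 - 1*14)) + a) - 1*(-1099) = (((194 - 11) + (401 - 1*14)) + 117758) - 1*(-1099) = ((183 + (401 - 14)) + 117758) + 1099 = ((183 + 387) + 117758) + 1099 = (570 + 117758) + 1099 = 118328 + 1099 = 119427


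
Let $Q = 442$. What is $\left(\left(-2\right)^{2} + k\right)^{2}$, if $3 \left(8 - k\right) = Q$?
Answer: $\frac{164836}{9} \approx 18315.0$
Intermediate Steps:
$k = - \frac{418}{3}$ ($k = 8 - \frac{442}{3} = - \frac{418}{3} \approx -139.33$)
$\left(\left(-2\right)^{2} + k\right)^{2} = \left(\left(-2\right)^{2} - \frac{418}{3}\right)^{2} = \left(4 - \frac{418}{3}\right)^{2} = \left(- \frac{406}{3}\right)^{2} = \frac{164836}{9}$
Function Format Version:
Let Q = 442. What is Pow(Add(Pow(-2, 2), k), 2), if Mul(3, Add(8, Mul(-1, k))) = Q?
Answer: Rational(164836, 9) ≈ 18315.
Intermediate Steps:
k = Rational(-418, 3) (k = Add(8, Mul(Rational(-1, 3), 442)) = Add(8, Rational(-442, 3)) = Rational(-418, 3) ≈ -139.33)
Pow(Add(Pow(-2, 2), k), 2) = Pow(Add(Pow(-2, 2), Rational(-418, 3)), 2) = Pow(Add(4, Rational(-418, 3)), 2) = Pow(Rational(-406, 3), 2) = Rational(164836, 9)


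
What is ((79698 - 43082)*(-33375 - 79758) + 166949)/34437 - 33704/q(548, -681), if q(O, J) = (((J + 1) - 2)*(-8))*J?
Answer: -58298880321989/484666338 ≈ -1.2029e+5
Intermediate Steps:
q(O, J) = J*(8 - 8*J) (q(O, J) = (((1 + J) - 2)*(-8))*J = ((-1 + J)*(-8))*J = (8 - 8*J)*J = J*(8 - 8*J))
((79698 - 43082)*(-33375 - 79758) + 166949)/34437 - 33704/q(548, -681) = ((79698 - 43082)*(-33375 - 79758) + 166949)/34437 - 33704*(-1/(5448*(1 - 1*(-681)))) = (36616*(-113133) + 166949)*(1/34437) - 33704*(-1/(5448*(1 + 681))) = (-4142477928 + 166949)*(1/34437) - 33704/(8*(-681)*682) = -4142310979*1/34437 - 33704/(-3715536) = -4142310979/34437 - 33704*(-1/3715536) = -4142310979/34437 + 383/42222 = -58298880321989/484666338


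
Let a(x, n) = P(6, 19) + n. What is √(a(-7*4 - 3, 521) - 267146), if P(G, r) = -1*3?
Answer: 2*I*√66657 ≈ 516.36*I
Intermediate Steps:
P(G, r) = -3
a(x, n) = -3 + n
√(a(-7*4 - 3, 521) - 267146) = √((-3 + 521) - 267146) = √(518 - 267146) = √(-266628) = 2*I*√66657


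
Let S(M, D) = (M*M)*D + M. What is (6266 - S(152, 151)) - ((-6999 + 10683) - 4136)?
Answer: -3482138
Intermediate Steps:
S(M, D) = M + D*M² (S(M, D) = M²*D + M = D*M² + M = M + D*M²)
(6266 - S(152, 151)) - ((-6999 + 10683) - 4136) = (6266 - 152*(1 + 151*152)) - ((-6999 + 10683) - 4136) = (6266 - 152*(1 + 22952)) - (3684 - 4136) = (6266 - 152*22953) - 1*(-452) = (6266 - 1*3488856) + 452 = (6266 - 3488856) + 452 = -3482590 + 452 = -3482138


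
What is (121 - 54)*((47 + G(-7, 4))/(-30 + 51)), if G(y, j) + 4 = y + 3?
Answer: 871/7 ≈ 124.43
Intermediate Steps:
G(y, j) = -1 + y (G(y, j) = -4 + (y + 3) = -4 + (3 + y) = -1 + y)
(121 - 54)*((47 + G(-7, 4))/(-30 + 51)) = (121 - 54)*((47 + (-1 - 7))/(-30 + 51)) = 67*((47 - 8)/21) = 67*(39*(1/21)) = 67*(13/7) = 871/7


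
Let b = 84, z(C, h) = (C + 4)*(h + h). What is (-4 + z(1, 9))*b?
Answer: 7224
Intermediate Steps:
z(C, h) = 2*h*(4 + C) (z(C, h) = (4 + C)*(2*h) = 2*h*(4 + C))
(-4 + z(1, 9))*b = (-4 + 2*9*(4 + 1))*84 = (-4 + 2*9*5)*84 = (-4 + 90)*84 = 86*84 = 7224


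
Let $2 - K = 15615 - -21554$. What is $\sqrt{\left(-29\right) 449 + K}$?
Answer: $2 i \sqrt{12547} \approx 224.03 i$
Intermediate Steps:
$K = -37167$ ($K = 2 - \left(15615 - -21554\right) = 2 - \left(15615 + 21554\right) = 2 - 37169 = -37167$)
$\sqrt{\left(-29\right) 449 + K} = \sqrt{\left(-29\right) 449 - 37167} = \sqrt{-13021 - 37167} = \sqrt{-50188} = 2 i \sqrt{12547}$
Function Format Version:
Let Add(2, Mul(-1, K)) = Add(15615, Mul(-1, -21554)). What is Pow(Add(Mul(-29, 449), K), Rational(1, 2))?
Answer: Mul(2, I, Pow(12547, Rational(1, 2))) ≈ Mul(224.03, I)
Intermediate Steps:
K = -37167 (K = Add(2, Mul(-1, Add(15615, Mul(-1, -21554)))) = Add(2, Mul(-1, Add(15615, 21554))) = Add(2, Mul(-1, 37169)) = Add(2, -37169) = -37167)
Pow(Add(Mul(-29, 449), K), Rational(1, 2)) = Pow(Add(Mul(-29, 449), -37167), Rational(1, 2)) = Pow(Add(-13021, -37167), Rational(1, 2)) = Pow(-50188, Rational(1, 2)) = Mul(2, I, Pow(12547, Rational(1, 2)))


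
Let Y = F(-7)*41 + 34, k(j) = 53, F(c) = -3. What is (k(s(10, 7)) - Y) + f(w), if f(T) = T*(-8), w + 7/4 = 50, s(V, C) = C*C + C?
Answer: -244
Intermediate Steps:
s(V, C) = C + C² (s(V, C) = C² + C = C + C²)
w = 193/4 (w = -7/4 + 50 = 193/4 ≈ 48.250)
Y = -89 (Y = -3*41 + 34 = -123 + 34 = -89)
f(T) = -8*T
(k(s(10, 7)) - Y) + f(w) = (53 - 1*(-89)) - 8*193/4 = (53 + 89) - 386 = 142 - 386 = -244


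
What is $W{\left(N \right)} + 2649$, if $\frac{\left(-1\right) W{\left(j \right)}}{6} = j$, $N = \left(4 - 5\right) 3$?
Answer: $2667$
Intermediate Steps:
$N = -3$ ($N = \left(-1\right) 3 = -3$)
$W{\left(j \right)} = - 6 j$
$W{\left(N \right)} + 2649 = \left(-6\right) \left(-3\right) + 2649 = 18 + 2649 = 2667$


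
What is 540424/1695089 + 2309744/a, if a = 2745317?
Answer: 5398856841624/4653556648213 ≈ 1.1602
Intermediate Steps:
540424/1695089 + 2309744/a = 540424/1695089 + 2309744/2745317 = 5398856841624/4653556648213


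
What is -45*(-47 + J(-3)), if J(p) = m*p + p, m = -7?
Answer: 1305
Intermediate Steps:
J(p) = -6*p (J(p) = -7*p + p = -6*p)
-45*(-47 + J(-3)) = -45*(-47 - 6*(-3)) = -45*(-47 + 18) = -45*(-29) = 1305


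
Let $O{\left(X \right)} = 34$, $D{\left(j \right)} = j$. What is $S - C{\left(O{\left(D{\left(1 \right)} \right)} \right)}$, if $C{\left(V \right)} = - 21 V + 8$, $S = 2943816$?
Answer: $2944522$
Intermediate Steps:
$C{\left(V \right)} = 8 - 21 V$
$S - C{\left(O{\left(D{\left(1 \right)} \right)} \right)} = 2943816 - \left(8 - 714\right) = 2943816 - -706 = 2943816 + 706 = 2944522$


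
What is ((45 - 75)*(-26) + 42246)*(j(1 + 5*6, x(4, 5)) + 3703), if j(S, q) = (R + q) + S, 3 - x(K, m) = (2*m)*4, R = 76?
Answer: 162337098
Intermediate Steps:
x(K, m) = 3 - 8*m (x(K, m) = 3 - 2*m*4 = 3 - 8*m)
j(S, q) = 76 + S + q (j(S, q) = (76 + q) + S = 76 + S + q)
((45 - 75)*(-26) + 42246)*(j(1 + 5*6, x(4, 5)) + 3703) = ((45 - 75)*(-26) + 42246)*((76 + (1 + 5*6) + (3 - 8*5)) + 3703) = (-30*(-26) + 42246)*((76 + (1 + 30) + (3 - 40)) + 3703) = (780 + 42246)*((76 + 31 - 37) + 3703) = 43026*(70 + 3703) = 43026*3773 = 162337098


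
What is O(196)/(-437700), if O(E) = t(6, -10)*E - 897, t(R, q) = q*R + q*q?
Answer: -6943/437700 ≈ -0.015862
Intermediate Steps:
t(R, q) = q² + R*q (t(R, q) = R*q + q² = q² + R*q)
O(E) = -897 + 40*E (O(E) = (-10*(6 - 10))*E - 897 = (-10*(-4))*E - 897 = 40*E - 897 = -897 + 40*E)
O(196)/(-437700) = (-897 + 40*196)/(-437700) = (-897 + 7840)*(-1/437700) = 6943*(-1/437700) = -6943/437700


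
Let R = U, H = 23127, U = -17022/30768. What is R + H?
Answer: 118592419/5128 ≈ 23126.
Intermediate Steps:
U = -2837/5128 (U = -17022*1/30768 = -2837/5128 ≈ -0.55324)
R = -2837/5128 ≈ -0.55324
R + H = -2837/5128 + 23127 = 118592419/5128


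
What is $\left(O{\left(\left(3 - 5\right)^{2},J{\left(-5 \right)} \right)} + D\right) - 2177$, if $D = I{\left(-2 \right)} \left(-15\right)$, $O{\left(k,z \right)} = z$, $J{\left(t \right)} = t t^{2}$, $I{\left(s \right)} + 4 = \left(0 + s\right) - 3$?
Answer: $-2167$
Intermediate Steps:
$I{\left(s \right)} = -7 + s$ ($I{\left(s \right)} = -4 + \left(\left(0 + s\right) - 3\right) = -4 + \left(s - 3\right) = -4 + \left(-3 + s\right) = -7 + s$)
$J{\left(t \right)} = t^{3}$
$D = 135$ ($D = \left(-7 - 2\right) \left(-15\right) = \left(-9\right) \left(-15\right) = 135$)
$\left(O{\left(\left(3 - 5\right)^{2},J{\left(-5 \right)} \right)} + D\right) - 2177 = \left(\left(-5\right)^{3} + 135\right) - 2177 = \left(-125 + 135\right) - 2177 = 10 - 2177 = -2167$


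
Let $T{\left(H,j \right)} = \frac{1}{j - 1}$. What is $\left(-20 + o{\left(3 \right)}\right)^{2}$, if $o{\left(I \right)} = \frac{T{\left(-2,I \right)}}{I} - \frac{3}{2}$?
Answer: $\frac{4096}{9} \approx 455.11$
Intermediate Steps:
$T{\left(H,j \right)} = \frac{1}{-1 + j}$
$o{\left(I \right)} = - \frac{3}{2} + \frac{1}{I \left(-1 + I\right)}$ ($o{\left(I \right)} = \frac{1}{\left(-1 + I\right) I} - \frac{3}{2} = \frac{1}{I \left(-1 + I\right)} - \frac{3}{2} = - \frac{3}{2} + \frac{1}{I \left(-1 + I\right)}$)
$\left(-20 + o{\left(3 \right)}\right)^{2} = \left(-20 + \frac{2 - 9 \left(-1 + 3\right)}{2 \cdot 3 \left(-1 + 3\right)}\right)^{2} = \left(-20 + \frac{1}{2} \cdot \frac{1}{3} \cdot \frac{1}{2} \left(2 - 9 \cdot 2\right)\right)^{2} = \left(-20 + \frac{1}{2} \cdot \frac{1}{3} \cdot \frac{1}{2} \left(2 - 18\right)\right)^{2} = \left(-20 + \frac{1}{2} \cdot \frac{1}{3} \cdot \frac{1}{2} \left(-16\right)\right)^{2} = \left(-20 - \frac{4}{3}\right)^{2} = \left(- \frac{64}{3}\right)^{2} = \frac{4096}{9}$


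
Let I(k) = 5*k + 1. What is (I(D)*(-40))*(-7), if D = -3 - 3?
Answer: -8120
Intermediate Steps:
D = -6
I(k) = 1 + 5*k
(I(D)*(-40))*(-7) = ((1 + 5*(-6))*(-40))*(-7) = ((1 - 30)*(-40))*(-7) = -29*(-40)*(-7) = 1160*(-7) = -8120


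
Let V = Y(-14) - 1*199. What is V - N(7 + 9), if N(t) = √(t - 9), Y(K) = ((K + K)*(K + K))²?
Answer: 614457 - √7 ≈ 6.1445e+5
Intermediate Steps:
Y(K) = 16*K⁴ (Y(K) = ((2*K)*(2*K))² = (4*K²)² = 16*K⁴)
N(t) = √(-9 + t)
V = 614457 (V = 16*(-14)⁴ - 1*199 = 16*38416 - 199 = 614656 - 199 = 614457)
V - N(7 + 9) = 614457 - √(-9 + (7 + 9)) = 614457 - √(-9 + 16) = 614457 - √7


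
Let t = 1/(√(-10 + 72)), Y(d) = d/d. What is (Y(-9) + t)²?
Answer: (62 + √62)²/3844 ≈ 1.2701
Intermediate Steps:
Y(d) = 1
t = √62/62 (t = 1/(√62) = √62/62 ≈ 0.12700)
(Y(-9) + t)² = (1 + √62/62)²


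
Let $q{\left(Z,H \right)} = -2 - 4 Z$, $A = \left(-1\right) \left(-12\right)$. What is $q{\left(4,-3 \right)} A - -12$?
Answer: $-204$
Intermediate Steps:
$A = 12$
$q{\left(4,-3 \right)} A - -12 = \left(-2 - 16\right) 12 - -12 = \left(-2 - 16\right) 12 + 12 = \left(-18\right) 12 + 12 = -216 + 12 = -204$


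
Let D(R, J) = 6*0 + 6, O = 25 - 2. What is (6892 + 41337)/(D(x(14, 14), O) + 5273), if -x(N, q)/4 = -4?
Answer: 48229/5279 ≈ 9.1360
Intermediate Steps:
O = 23
x(N, q) = 16 (x(N, q) = -4*(-4) = 16)
D(R, J) = 6 (D(R, J) = 0 + 6 = 6)
(6892 + 41337)/(D(x(14, 14), O) + 5273) = (6892 + 41337)/(6 + 5273) = 48229/5279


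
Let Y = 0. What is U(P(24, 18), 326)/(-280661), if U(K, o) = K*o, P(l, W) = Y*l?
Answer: 0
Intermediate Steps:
P(l, W) = 0 (P(l, W) = 0*l = 0)
U(P(24, 18), 326)/(-280661) = (0*326)/(-280661) = 0*(-1/280661) = 0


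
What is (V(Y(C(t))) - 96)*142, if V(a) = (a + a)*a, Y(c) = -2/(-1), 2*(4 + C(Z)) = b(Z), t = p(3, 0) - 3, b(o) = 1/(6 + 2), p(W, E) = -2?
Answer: -12496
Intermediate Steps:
b(o) = ⅛ (b(o) = 1/8 = ⅛)
t = -5 (t = -2 - 3 = -5)
C(Z) = -63/16 (C(Z) = -4 + (½)*(⅛) = -4 + 1/16 = -63/16)
Y(c) = 2 (Y(c) = -2*(-1) = 2)
V(a) = 2*a² (V(a) = (2*a)*a = 2*a²)
(V(Y(C(t))) - 96)*142 = (2*2² - 96)*142 = (2*4 - 96)*142 = (8 - 96)*142 = -88*142 = -12496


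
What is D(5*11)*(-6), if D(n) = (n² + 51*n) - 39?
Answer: -34746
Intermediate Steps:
D(n) = -39 + n² + 51*n
D(5*11)*(-6) = (-39 + (5*11)² + 51*(5*11))*(-6) = (-39 + 55² + 51*55)*(-6) = (-39 + 3025 + 2805)*(-6) = 5791*(-6) = -34746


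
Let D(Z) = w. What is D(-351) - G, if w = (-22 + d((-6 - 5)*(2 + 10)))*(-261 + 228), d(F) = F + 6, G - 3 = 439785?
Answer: -434904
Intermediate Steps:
G = 439788 (G = 3 + 439785 = 439788)
d(F) = 6 + F
w = 4884 (w = (-22 + (6 + (-6 - 5)*(2 + 10)))*(-261 + 228) = (-22 + (6 - 11*12))*(-33) = (-22 + (6 - 132))*(-33) = (-22 - 126)*(-33) = -148*(-33) = 4884)
D(Z) = 4884
D(-351) - G = 4884 - 1*439788 = 4884 - 439788 = -434904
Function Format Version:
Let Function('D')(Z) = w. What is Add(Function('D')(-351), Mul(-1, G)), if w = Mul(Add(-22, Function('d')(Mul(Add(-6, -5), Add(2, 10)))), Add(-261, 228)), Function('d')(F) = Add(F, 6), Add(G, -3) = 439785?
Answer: -434904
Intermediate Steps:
G = 439788 (G = Add(3, 439785) = 439788)
Function('d')(F) = Add(6, F)
w = 4884 (w = Mul(Add(-22, Add(6, Mul(Add(-6, -5), Add(2, 10)))), Add(-261, 228)) = Mul(Add(-22, Add(6, Mul(-11, 12))), -33) = Mul(Add(-22, Add(6, -132)), -33) = Mul(Add(-22, -126), -33) = Mul(-148, -33) = 4884)
Function('D')(Z) = 4884
Add(Function('D')(-351), Mul(-1, G)) = Add(4884, Mul(-1, 439788)) = Add(4884, -439788) = -434904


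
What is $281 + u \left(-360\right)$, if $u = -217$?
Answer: $78401$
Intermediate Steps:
$281 + u \left(-360\right) = 281 - -78120 = 281 + 78120 = 78401$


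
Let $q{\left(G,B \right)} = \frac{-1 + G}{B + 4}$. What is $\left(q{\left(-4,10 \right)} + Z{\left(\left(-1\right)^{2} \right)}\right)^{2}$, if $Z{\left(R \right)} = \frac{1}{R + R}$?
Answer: $\frac{1}{49} \approx 0.020408$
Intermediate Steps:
$q{\left(G,B \right)} = \frac{-1 + G}{4 + B}$
$Z{\left(R \right)} = \frac{1}{2 R}$
$\left(q{\left(-4,10 \right)} + Z{\left(\left(-1\right)^{2} \right)}\right)^{2} = \left(\frac{-1 - 4}{4 + 10} + \frac{1}{2 \left(-1\right)^{2}}\right)^{2} = \left(\frac{1}{14} \left(-5\right) + \frac{1}{2 \cdot 1}\right)^{2} = \left(\frac{1}{14} \left(-5\right) + \frac{1}{2} \cdot 1\right)^{2} = \left(- \frac{5}{14} + \frac{1}{2}\right)^{2} = \left(\frac{1}{7}\right)^{2} = \frac{1}{49}$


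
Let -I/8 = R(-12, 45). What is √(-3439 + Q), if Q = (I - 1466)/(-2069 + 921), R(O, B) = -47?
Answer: I*√1132755134/574 ≈ 58.635*I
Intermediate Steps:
I = 376 (I = -8*(-47) = 376)
Q = 545/574 (Q = (376 - 1466)/(-2069 + 921) = -1090/(-1148) = -1090*(-1/1148) = 545/574 ≈ 0.94948)
√(-3439 + Q) = √(-3439 + 545/574) = √(-1973441/574) = I*√1132755134/574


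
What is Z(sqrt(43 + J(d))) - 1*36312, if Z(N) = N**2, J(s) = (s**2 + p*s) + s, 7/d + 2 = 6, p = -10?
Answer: -580507/16 ≈ -36282.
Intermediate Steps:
d = 7/4 (d = 7/(-2 + 6) = 7/4 ≈ 1.7500)
J(s) = s**2 - 9*s (J(s) = (s**2 - 10*s) + s = s**2 - 9*s)
Z(sqrt(43 + J(d))) - 1*36312 = (sqrt(43 + 7*(-9 + 7/4)/4))**2 - 1*36312 = (sqrt(43 + (7/4)*(-29/4)))**2 - 36312 = (sqrt(43 - 203/16))**2 - 36312 = (sqrt(485/16))**2 - 36312 = (sqrt(485)/4)**2 - 36312 = 485/16 - 36312 = -580507/16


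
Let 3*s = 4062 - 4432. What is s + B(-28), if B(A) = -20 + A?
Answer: -514/3 ≈ -171.33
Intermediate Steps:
s = -370/3 (s = (4062 - 4432)/3 = (⅓)*(-370) = -370/3 ≈ -123.33)
s + B(-28) = -370/3 + (-20 - 28) = -370/3 - 48 = -514/3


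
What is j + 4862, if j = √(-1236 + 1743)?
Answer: 4862 + 13*√3 ≈ 4884.5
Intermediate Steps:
j = 13*√3 (j = √507 = 13*√3 ≈ 22.517)
j + 4862 = 13*√3 + 4862 = 4862 + 13*√3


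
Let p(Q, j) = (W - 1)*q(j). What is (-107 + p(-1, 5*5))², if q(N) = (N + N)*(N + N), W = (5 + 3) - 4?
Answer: 54656449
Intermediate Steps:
W = 4 (W = 8 - 4 = 4)
q(N) = 4*N² (q(N) = (2*N)*(2*N) = 4*N²)
p(Q, j) = 12*j² (p(Q, j) = (4 - 1)*(4*j²) = 3*(4*j²) = 12*j²)
(-107 + p(-1, 5*5))² = (-107 + 12*(5*5)²)² = (-107 + 12*25²)² = (-107 + 12*625)² = (-107 + 7500)² = 7393² = 54656449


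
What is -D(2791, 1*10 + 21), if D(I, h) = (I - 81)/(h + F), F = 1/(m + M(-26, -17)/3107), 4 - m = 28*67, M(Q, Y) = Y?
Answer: -7881114955/90151422 ≈ -87.421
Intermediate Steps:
m = -1872 (m = 4 - 28*67 = 4 - 1*1876 = 4 - 1876 = -1872)
F = -3107/5816321 (F = 1/(-1872 - 17/3107) = 1/(-5816321/3107) = -3107/5816321 ≈ -0.00053419)
D(I, h) = (-81 + I)/(-3107/5816321 + h) (D(I, h) = (I - 81)/(h - 3107/5816321) = (-81 + I)/(-3107/5816321 + h))
-D(2791, 1*10 + 21) = -5816321*(-81 + 2791)/(-3107 + 5816321*(1*10 + 21)) = -5816321*2710/(-3107 + 5816321*(10 + 21)) = -5816321*2710/(-3107 + 5816321*31) = -5816321*2710/(-3107 + 180305951) = -5816321*2710/180302844 = -1*7881114955/90151422 = -7881114955/90151422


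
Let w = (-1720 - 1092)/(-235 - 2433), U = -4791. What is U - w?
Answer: -3196300/667 ≈ -4792.1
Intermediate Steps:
w = 703/667 (w = -2812/(-2668) = -2812*(-1/2668) = 703/667 ≈ 1.0540)
U - w = -4791 - 1*703/667 = -4791 - 703/667 = -3196300/667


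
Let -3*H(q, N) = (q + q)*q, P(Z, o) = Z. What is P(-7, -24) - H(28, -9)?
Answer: 1547/3 ≈ 515.67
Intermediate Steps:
H(q, N) = -2*q²/3 (H(q, N) = -(q + q)*q/3 = -2*q*q/3 = -2*q²/3)
P(-7, -24) - H(28, -9) = -7 - (-2)*28²/3 = -7 - (-2)*784/3 = -7 - 1*(-1568/3) = -7 + 1568/3 = 1547/3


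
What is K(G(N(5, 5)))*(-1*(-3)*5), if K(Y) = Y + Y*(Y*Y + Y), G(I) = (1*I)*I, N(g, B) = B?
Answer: 244125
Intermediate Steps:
G(I) = I² (G(I) = I*I = I²)
K(Y) = Y + Y*(Y + Y²) (K(Y) = Y + Y*(Y² + Y) = Y + Y*(Y + Y²))
K(G(N(5, 5)))*(-1*(-3)*5) = (5²*(1 + 5² + (5²)²))*(-1*(-3)*5) = (25*(1 + 25 + 25²))*(3*5) = (25*(1 + 25 + 625))*15 = (25*651)*15 = 16275*15 = 244125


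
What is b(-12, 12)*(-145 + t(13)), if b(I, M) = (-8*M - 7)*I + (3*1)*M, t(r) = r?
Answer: -167904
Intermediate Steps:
b(I, M) = 3*M + I*(-7 - 8*M) (b(I, M) = (-7 - 8*M)*I + 3*M = I*(-7 - 8*M) + 3*M = 3*M + I*(-7 - 8*M))
b(-12, 12)*(-145 + t(13)) = (-7*(-12) + 3*12 - 8*(-12)*12)*(-145 + 13) = (84 + 36 + 1152)*(-132) = 1272*(-132) = -167904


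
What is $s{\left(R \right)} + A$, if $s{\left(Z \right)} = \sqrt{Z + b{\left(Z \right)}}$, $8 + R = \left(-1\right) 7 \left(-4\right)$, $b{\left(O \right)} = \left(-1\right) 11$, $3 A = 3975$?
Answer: $1328$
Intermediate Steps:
$A = 1325$ ($A = \frac{1}{3} \cdot 3975 = 1325$)
$b{\left(O \right)} = -11$
$R = 20$ ($R = -8 + \left(-1\right) 7 \left(-4\right) = -8 - -28 = -8 + 28 = 20$)
$s{\left(Z \right)} = \sqrt{-11 + Z}$ ($s{\left(Z \right)} = \sqrt{Z - 11} = \sqrt{-11 + Z}$)
$s{\left(R \right)} + A = \sqrt{-11 + 20} + 1325 = \sqrt{9} + 1325 = 3 + 1325 = 1328$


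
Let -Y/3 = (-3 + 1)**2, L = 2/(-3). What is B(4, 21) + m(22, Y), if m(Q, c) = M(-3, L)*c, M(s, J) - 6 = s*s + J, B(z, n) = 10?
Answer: -162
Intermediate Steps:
L = -2/3 (L = 2*(-1/3) = -2/3 ≈ -0.66667)
M(s, J) = 6 + J + s**2 (M(s, J) = 6 + (s*s + J) = 6 + (s**2 + J) = 6 + (J + s**2) = 6 + J + s**2)
Y = -12 (Y = -3*(-3 + 1)**2 = -3*(-2)**2 = -3*4 = -12)
m(Q, c) = 43*c/3 (m(Q, c) = (6 - 2/3 + (-3)**2)*c = (6 - 2/3 + 9)*c = 43*c/3)
B(4, 21) + m(22, Y) = 10 + (43/3)*(-12) = 10 - 172 = -162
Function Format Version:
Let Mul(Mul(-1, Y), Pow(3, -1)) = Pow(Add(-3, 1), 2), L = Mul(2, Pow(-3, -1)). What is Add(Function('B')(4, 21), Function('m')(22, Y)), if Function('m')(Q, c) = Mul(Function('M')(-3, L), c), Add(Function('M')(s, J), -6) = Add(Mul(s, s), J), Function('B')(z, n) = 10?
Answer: -162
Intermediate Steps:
L = Rational(-2, 3) (L = Mul(2, Rational(-1, 3)) = Rational(-2, 3) ≈ -0.66667)
Function('M')(s, J) = Add(6, J, Pow(s, 2)) (Function('M')(s, J) = Add(6, Add(Mul(s, s), J)) = Add(6, Add(Pow(s, 2), J)) = Add(6, Add(J, Pow(s, 2))) = Add(6, J, Pow(s, 2)))
Y = -12 (Y = Mul(-3, Pow(Add(-3, 1), 2)) = Mul(-3, Pow(-2, 2)) = Mul(-3, 4) = -12)
Function('m')(Q, c) = Mul(Rational(43, 3), c) (Function('m')(Q, c) = Mul(Add(6, Rational(-2, 3), Pow(-3, 2)), c) = Mul(Add(6, Rational(-2, 3), 9), c) = Mul(Rational(43, 3), c))
Add(Function('B')(4, 21), Function('m')(22, Y)) = Add(10, Mul(Rational(43, 3), -12)) = Add(10, -172) = -162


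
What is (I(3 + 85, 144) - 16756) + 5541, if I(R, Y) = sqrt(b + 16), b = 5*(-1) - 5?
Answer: -11215 + sqrt(6) ≈ -11213.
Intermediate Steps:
b = -10 (b = -5 - 5 = -10)
I(R, Y) = sqrt(6) (I(R, Y) = sqrt(-10 + 16) = sqrt(6))
(I(3 + 85, 144) - 16756) + 5541 = (sqrt(6) - 16756) + 5541 = (-16756 + sqrt(6)) + 5541 = -11215 + sqrt(6)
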